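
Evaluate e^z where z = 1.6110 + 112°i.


e^1.6110 = 5.0078
cos(112°) = -0.37461
sin(112°) = 0.9272
Real = 5.0078*(-0.37461) = -1.8760
Imag = 5.0078*0.9272 = 4.6432

-1.8760 + 4.6432i


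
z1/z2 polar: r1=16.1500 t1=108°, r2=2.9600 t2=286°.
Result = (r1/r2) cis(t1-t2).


r = 16.1500 / 2.9600 = 5.4561
theta = 108° - 286° = -178° = 182° (mod 360)

5.4561 cis(182°)


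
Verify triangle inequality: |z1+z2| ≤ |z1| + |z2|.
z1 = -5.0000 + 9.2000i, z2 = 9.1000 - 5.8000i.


|z1| = sqrt((-5)^2 + 9.2^2) = sqrt(109.64) = 10.4709
|z2| = sqrt(9.1^2 + (-5.8)^2) = sqrt(116.45) = 10.7912
z1+z2 = 4.1000 + 3.4000i
|z1+z2| = sqrt(28.37) = 5.3263
|z1|+|z2| = 10.4709 + 10.7912 = 21.2621

|z1+z2| = 5.3263 ≤ |z1|+|z2| = 21.2621 (verified)


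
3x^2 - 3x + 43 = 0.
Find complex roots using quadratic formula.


disc = (-3)^2 - 4*3*43 = 9 - 516 = -507
sqrt(|disc|) = sqrt(507) = 22.5167
Real part = 3/(2*3) = 0.5000
Imag part = 22.5167/(2*3) = 3.7528

0.5000 ± 3.7528i


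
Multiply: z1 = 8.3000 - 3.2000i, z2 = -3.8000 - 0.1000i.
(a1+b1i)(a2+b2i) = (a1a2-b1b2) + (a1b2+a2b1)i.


Real = 8.3*(-3.8) - (-3.2)*(-0.1) = -31.54 - 0.32 = -31.86
Imag = 8.3*(-0.1) - (3.8)*(-3.2) = -0.83 + 12.16 = 11.33

-31.8600 + 11.3300i


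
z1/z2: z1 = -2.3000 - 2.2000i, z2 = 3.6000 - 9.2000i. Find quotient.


Conjugate of z2 = 3.6000 + 9.2000i
Numerator: (-2.3000 - 2.2000i)(3.6000 + 9.2000i) = 11.9600 - 29.0800i
Denominator: 3.6^2 + (-9.2)^2 = 97.6
Result = (11.9600 - 29.0800i)/97.6

0.1225 - 0.2980i


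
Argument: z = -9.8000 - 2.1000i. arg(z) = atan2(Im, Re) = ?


Re = -9.8, Im = -2.1
arg = atan2(-2.1, -9.8) = -167.9052 degrees

arg(z) = -167.9052 degrees


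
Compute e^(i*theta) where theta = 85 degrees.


cos(85°) = 0.0872
sin(85°) = 0.9962

e^(i*85°) = 0.0872 + 0.9962i


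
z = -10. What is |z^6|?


|z| = sqrt(100+0) = sqrt(100) = 10
|z^6| = |z|^6 = 10^6 = 1000000

|z^6| = 1000000


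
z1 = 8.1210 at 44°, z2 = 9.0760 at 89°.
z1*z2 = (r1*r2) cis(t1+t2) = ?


r = 8.1210 * 9.0760 = 73.7062
theta = 44° + 89° = 133° = 133° (mod 360)

73.7062 cis(133°)


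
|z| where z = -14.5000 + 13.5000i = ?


|z| = sqrt((-14.5)^2 + 13.5^2) = sqrt(210.25 + 182.25) = sqrt(392.5) = 19.8116

|z| = 19.8116


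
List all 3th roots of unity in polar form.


The 3th roots of unity are cis(360k/3°) for k=0..2
Angle step = 360/3 = 120°
Primitive root: cis(120°)
Primitive root = -0.5000 + 0.8660i

3 roots at angles: 0°, 120°, 240°


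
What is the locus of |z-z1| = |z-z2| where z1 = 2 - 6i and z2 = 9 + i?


Equal distances means the locus is the perpendicular bisector of z1 and z2.
Midpoint = ((2+9)/2, (-6+1)/2) = (5.5000, -2.5000)

Perpendicular bisector through (5.5000, -2.5000)


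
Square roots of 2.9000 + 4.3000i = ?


|z| = sqrt(8.41+18.49) = 5.1865
sqrt((|z|+a)/2) = sqrt((5.1865+2.9)/2) = sqrt(4.0433) = 2.0108
sqrt((|z|-a)/2) = sqrt((5.1865-2.9)/2) = sqrt(1.1433) = 1.0692

±(2.0108 + 1.0692i) i.e. 2.0108 + 1.0692i and -2.0108 - 1.0692i


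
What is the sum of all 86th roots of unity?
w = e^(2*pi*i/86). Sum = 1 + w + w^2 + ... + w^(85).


The sum of all 86th roots of unity is 0.
Geometric series: (1 - w^86)/(1 - w) = (1-1)/(1-w) = 0 since w^86 = 1, w ≠ 1.
Alternatively: coefficient of z^85 in z^86 - 1 is 0.

0


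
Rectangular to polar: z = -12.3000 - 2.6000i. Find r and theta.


r = sqrt(151.29+6.76) = sqrt(158.05) = 12.5718
theta = atan2(-2.6, -12.3) = -168.0644 degrees

r = 12.5718, theta = -168.0644 degrees


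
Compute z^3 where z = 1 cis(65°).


r^3 = 1^3 = 1
n*theta = 3*65° = 195° = 195° (mod 360)
a = 1*cos(195°) = -0.9659
b = 1*sin(195°) = -0.2588

1 cis(195°) = -0.9659 - 0.2588i


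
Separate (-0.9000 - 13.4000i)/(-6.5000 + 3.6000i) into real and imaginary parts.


Multiply by conjugate: (-0.9000 - 13.4000i)(-6.5000 - 3.6000i) / ((-6.5)^2 + 3.6^2)
Numerator real = -0.9*(-6.5) - (13.4)*3.6 = -42.39
Numerator imag = -13.4*(-6.5) - (-0.9)*3.6 = 90.34
Denominator = 55.21
Re(z) = -42.39/55.21 = -0.7678
Im(z) = 90.34/55.21 = 1.6363

Re(z) = -0.7678, Im(z) = 1.6363


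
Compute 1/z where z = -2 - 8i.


|z|^2 = 4+64 = 68
1/z = (-2 + 8i)/68

1/z = -0.0294 + 0.1176i


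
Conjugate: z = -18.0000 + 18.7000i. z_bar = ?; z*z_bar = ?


z_bar = -18.0000 - 18.7000i
z*z_bar = (-18)^2 + 18.7^2 = 324 + 349.69 = 673.69

z_bar = -18.0000 - 18.7000i, z*z_bar = 673.69


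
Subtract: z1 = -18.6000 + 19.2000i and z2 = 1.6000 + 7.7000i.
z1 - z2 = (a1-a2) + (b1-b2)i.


Real: -18.6 - 1.6 = -20.2
Imag: 19.2 - 7.7 = 11.5

-20.2000 + 11.5000i


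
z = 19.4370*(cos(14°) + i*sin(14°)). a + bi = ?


a = 19.4370*cos(14°) = 19.4370*0.970296 = 18.8596
b = 19.4370*sin(14°) = 19.4370*0.24192 = 4.7022

18.8596 + 4.7022i


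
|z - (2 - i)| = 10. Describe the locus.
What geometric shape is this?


|z - z0| = r is a circle with center z0 and radius r.
Center = (2, -1), radius = 10

Circle with center (2, -1) and radius 10


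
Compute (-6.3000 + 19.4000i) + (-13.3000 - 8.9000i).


Real: -6.3 - 13.3 = -19.6
Imag: 19.4 - 8.9 = 10.5

-19.6000 + 10.5000i


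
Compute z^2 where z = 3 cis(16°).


r^2 = 3^2 = 9
n*theta = 2*16° = 32° = 32° (mod 360)
a = 9*cos(32°) = 7.6324
b = 9*sin(32°) = 4.7693

9 cis(32°) = 7.6324 + 4.7693i


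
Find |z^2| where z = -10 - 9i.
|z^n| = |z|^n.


|z| = sqrt(100+81) = sqrt(181) = 13.4536
|z^2| = |z|^2 = (sqrt(181))^2 = 181

|z^2| = 181


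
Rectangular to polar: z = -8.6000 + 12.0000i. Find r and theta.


r = sqrt(73.96+144) = sqrt(217.96) = 14.7635
theta = atan2(12, -8.6) = 125.6279 degrees

r = 14.7635, theta = 125.6279 degrees


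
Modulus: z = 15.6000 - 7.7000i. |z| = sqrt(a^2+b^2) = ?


|z| = sqrt(15.6^2 + (-7.7)^2) = sqrt(243.36 + 59.29) = sqrt(302.65) = 17.3968

|z| = 17.3968


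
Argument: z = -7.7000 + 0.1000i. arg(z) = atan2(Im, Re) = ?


Re = -7.7, Im = 0.1
arg = atan2(0.1, -7.7) = 179.2559 degrees

arg(z) = 179.2559 degrees


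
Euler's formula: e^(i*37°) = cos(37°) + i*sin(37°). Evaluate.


cos(37°) = 0.7986
sin(37°) = 0.6018

e^(i*37°) = 0.7986 + 0.6018i


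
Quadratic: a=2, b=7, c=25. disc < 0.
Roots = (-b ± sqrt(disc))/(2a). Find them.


disc = 7^2 - 4*2*25 = 49 - 200 = -151
sqrt(|disc|) = sqrt(151) = 12.2882
Real part = -7/(2*2) = -1.7500
Imag part = 12.2882/(2*2) = 3.0721

-1.7500 ± 3.0721i


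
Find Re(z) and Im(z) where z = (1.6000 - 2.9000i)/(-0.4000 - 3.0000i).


Multiply by conjugate: (1.6000 - 2.9000i)(-0.4000 + 3.0000i) / ((-0.4)^2 + (-3)^2)
Numerator real = 1.6*(-0.4) - (2.9)*(-3) = 8.06
Numerator imag = -2.9*(-0.4) - 1.6*(-3) = 5.96
Denominator = 9.16
Re(z) = 8.06/9.16 = 0.8799
Im(z) = 5.96/9.16 = 0.6507

Re(z) = 0.8799, Im(z) = 0.6507


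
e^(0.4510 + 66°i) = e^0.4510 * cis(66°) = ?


e^0.4510 = 1.5699
cos(66°) = 0.4067
sin(66°) = 0.91355
Real = 1.5699*0.4067 = 0.6385
Imag = 1.5699*0.91355 = 1.4342

0.6385 + 1.4342i


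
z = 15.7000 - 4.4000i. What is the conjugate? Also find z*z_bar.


z_bar = 15.7000 + 4.4000i
z*z_bar = 15.7^2 + (-4.4)^2 = 246.49 + 19.36 = 265.85

z_bar = 15.7000 + 4.4000i, z*z_bar = 265.85


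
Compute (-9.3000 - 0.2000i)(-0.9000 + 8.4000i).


Real = -9.3*(-0.9) - (-0.2)*8.4 = 8.37 - (-1.68) = 10.05
Imag = -9.3*8.4 - (0.9)*(-0.2) = -78.12 + 0.18 = -77.94

10.0500 - 77.9400i


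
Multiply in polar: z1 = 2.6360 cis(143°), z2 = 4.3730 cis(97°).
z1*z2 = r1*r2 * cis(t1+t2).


r = 2.6360 * 4.3730 = 11.5272
theta = 143° + 97° = 240° = 240° (mod 360)

11.5272 cis(240°)


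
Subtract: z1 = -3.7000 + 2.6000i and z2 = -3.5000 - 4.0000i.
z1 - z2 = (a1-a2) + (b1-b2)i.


Real: -3.7 + 3.5 = -0.2
Imag: 2.6 + 4 = 6.6

-0.2000 + 6.6000i


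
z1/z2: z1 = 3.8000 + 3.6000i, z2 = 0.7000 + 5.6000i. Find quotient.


Conjugate of z2 = 0.7000 - 5.6000i
Numerator: (3.8000 + 3.6000i)(0.7000 - 5.6000i) = 22.8200 - 18.7600i
Denominator: 0.7^2 + 5.6^2 = 31.85
Result = (22.8200 - 18.7600i)/31.85

0.7165 - 0.5890i


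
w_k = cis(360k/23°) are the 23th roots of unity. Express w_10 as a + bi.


Angle = 360*10/23 = 156.5217°
a = cos(156.5217°) = -0.9172
b = sin(156.5217°) = 0.3984

-0.9172 + 0.3984i


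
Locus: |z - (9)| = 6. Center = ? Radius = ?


|z - z0| = r is a circle with center z0 and radius r.
Center = (9, 0), radius = 6

Circle with center (9, 0) and radius 6


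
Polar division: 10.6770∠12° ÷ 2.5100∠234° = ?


r = 10.6770 / 2.5100 = 4.2538
theta = 12° - 234° = -222° = 138° (mod 360)

4.2538 cis(138°)


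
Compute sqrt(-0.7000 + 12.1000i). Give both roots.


|z| = sqrt(0.49+146.41) = 12.1202
sqrt((|z|+a)/2) = sqrt((12.1202+(-0.7))/2) = sqrt(5.7101) = 2.3896
sqrt((|z|-a)/2) = sqrt((12.1202-(-0.7))/2) = sqrt(6.4101) = 2.5318

±(2.3896 + 2.5318i) i.e. 2.3896 + 2.5318i and -2.3896 - 2.5318i


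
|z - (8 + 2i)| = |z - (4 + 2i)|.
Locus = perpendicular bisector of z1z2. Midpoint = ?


Equal distances means the locus is the perpendicular bisector of z1 and z2.
Midpoint = ((8+4)/2, (2+2)/2) = (6.0000, 2.0000)

Perpendicular bisector through (6.0000, 2.0000)


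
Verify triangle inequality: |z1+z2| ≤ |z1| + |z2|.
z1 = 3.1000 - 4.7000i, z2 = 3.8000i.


|z1| = sqrt(3.1^2 + (-4.7)^2) = sqrt(31.7) = 5.6303
|z2| = sqrt(0^2 + 3.8^2) = sqrt(14.44) = 3.8000
z1+z2 = 3.1000 - 0.9000i
|z1+z2| = sqrt(10.42) = 3.2280
|z1|+|z2| = 5.6303 + 3.8000 = 9.4303

|z1+z2| = 3.2280 ≤ |z1|+|z2| = 9.4303 (verified)


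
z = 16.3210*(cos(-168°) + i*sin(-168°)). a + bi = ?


a = 16.3210*cos(-168°) = 16.3210*(-0.9781476) = -15.9643
b = 16.3210*sin(-168°) = 16.3210*(-0.20791) = -3.3933

-15.9643 - 3.3933i


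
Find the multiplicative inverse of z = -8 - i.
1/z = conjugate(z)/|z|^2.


|z|^2 = 64+1 = 65
1/z = (-8 + 1i)/65

1/z = -0.1231 + 0.0154i


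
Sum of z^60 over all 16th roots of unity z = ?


The roots are w_k = w^k with w = e^(2*pi*i/16), and (w^k)^60 = (w^60)^k.
So S = 1 + u + u^2 + ... + u^(15) with u = w^60.
60 = 3*16 + 12, so 60 is not a multiple of 16: u = (w^16)^3 * w^12 = w^12 ≠ 1 (w is a primitive 16th root), while u^16 = (w^16)^60 = 1.
Geometric series: S = (1 - u^16)/(1 - u) = (1 - 1)/(1 - u) = 0

S = 0


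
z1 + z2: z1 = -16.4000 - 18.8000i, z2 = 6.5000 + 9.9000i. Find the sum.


Real: -16.4 + 6.5 = -9.9
Imag: -18.8 + 9.9 = -8.9

-9.9000 - 8.9000i


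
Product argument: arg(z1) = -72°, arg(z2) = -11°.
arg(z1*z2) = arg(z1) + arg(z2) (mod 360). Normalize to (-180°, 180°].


arg(z1*z2) = -72° - 11° = -83°
Normalized to (-180°, 180°]: -83°

-83°


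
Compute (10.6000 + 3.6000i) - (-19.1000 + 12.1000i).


Real: 10.6 + 19.1 = 29.7
Imag: 3.6 - 12.1 = -8.5

29.7000 - 8.5000i


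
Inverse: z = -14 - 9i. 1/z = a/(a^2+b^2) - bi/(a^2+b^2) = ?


|z|^2 = 196+81 = 277
1/z = (-14 + 9i)/277

1/z = -0.0505 + 0.0325i


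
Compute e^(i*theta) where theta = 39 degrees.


cos(39°) = 0.7771
sin(39°) = 0.6293

e^(i*39°) = 0.7771 + 0.6293i


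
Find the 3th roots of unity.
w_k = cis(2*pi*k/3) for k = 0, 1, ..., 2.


The 3th roots of unity are cis(360k/3°) for k=0..2
Angle step = 360/3 = 120°
Primitive root: cis(120°)
Primitive root = -0.5000 + 0.8660i

3 roots at angles: 0°, 120°, 240°


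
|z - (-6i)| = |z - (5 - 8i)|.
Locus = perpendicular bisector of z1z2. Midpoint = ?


Equal distances means the locus is the perpendicular bisector of z1 and z2.
Midpoint = ((0+5)/2, (-6+(-8))/2) = (2.5000, -7.0000)

Perpendicular bisector through (2.5000, -7.0000)


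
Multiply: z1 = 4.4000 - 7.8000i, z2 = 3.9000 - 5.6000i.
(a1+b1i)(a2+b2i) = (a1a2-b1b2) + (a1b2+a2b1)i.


Real = 4.4*3.9 - (-7.8)*(-5.6) = 17.16 - 43.68 = -26.52
Imag = 4.4*(-5.6) + 3.9*(-7.8) = -24.64 - (30.42) = -55.06

-26.5200 - 55.0600i


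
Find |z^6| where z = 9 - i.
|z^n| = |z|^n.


|z| = sqrt(81+1) = sqrt(82) = 9.0554
|z^6| = |z|^6 = (sqrt(82))^6 = 82^3 = 551368

|z^6| = 551368


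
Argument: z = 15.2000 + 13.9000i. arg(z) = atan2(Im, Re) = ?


Re = 15.2, Im = 13.9
arg = atan2(13.9, 15.2) = 42.4421 degrees

arg(z) = 42.4421 degrees


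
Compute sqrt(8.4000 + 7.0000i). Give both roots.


|z| = sqrt(70.56+49) = 10.9343
sqrt((|z|+a)/2) = sqrt((10.9343+8.4)/2) = sqrt(9.6672) = 3.1092
sqrt((|z|-a)/2) = sqrt((10.9343-8.4)/2) = sqrt(1.2672) = 1.1257

±(3.1092 + 1.1257i) i.e. 3.1092 + 1.1257i and -3.1092 - 1.1257i


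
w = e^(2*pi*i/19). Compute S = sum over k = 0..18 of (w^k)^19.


The roots are w_k = w^k with w = e^(2*pi*i/19), and (w^k)^19 = (w^19)^k.
So S = 1 + u + u^2 + ... + u^(18) with u = w^19.
19 = 1*19 + 0, so 19 is a multiple of 19 and u = (w^19)^1 = 1.
Every one of the 19 terms equals 1: S = 19

S = 19


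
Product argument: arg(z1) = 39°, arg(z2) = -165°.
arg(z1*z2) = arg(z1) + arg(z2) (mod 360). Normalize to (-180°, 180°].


arg(z1*z2) = 39° - 165° = -126°
Normalized to (-180°, 180°]: -126°

-126°


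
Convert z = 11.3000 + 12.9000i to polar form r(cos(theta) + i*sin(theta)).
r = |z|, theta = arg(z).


r = sqrt(127.69+166.41) = sqrt(294.1) = 17.1493
theta = atan2(12.9, 11.3) = 48.7826 degrees

r = 17.1493, theta = 48.7826 degrees


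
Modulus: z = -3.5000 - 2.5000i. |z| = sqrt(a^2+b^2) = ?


|z| = sqrt((-3.5)^2 + (-2.5)^2) = sqrt(12.25 + 6.25) = sqrt(18.5) = 4.3012

|z| = 4.3012


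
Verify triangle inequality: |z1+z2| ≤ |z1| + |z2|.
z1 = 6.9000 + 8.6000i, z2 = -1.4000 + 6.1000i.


|z1| = sqrt(6.9^2 + 8.6^2) = sqrt(121.57) = 11.0259
|z2| = sqrt((-1.4)^2 + 6.1^2) = sqrt(39.17) = 6.2586
z1+z2 = 5.5000 + 14.7000i
|z1+z2| = sqrt(246.34) = 15.6952
|z1|+|z2| = 11.0259 + 6.2586 = 17.2845

|z1+z2| = 15.6952 ≤ |z1|+|z2| = 17.2845 (verified)


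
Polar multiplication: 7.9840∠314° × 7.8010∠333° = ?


r = 7.9840 * 7.8010 = 62.2832
theta = 314° + 333° = 647° = 287° (mod 360)

62.2832 cis(287°)


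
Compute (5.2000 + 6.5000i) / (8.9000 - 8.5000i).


Conjugate of z2 = 8.9000 + 8.5000i
Numerator: (5.2000 + 6.5000i)(8.9000 + 8.5000i) = -8.9700 + 102.0500i
Denominator: 8.9^2 + (-8.5)^2 = 151.46
Result = (-8.9700 + 102.0500i)/151.46

-0.0592 + 0.6738i


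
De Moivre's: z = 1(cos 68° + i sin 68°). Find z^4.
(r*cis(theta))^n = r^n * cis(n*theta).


r^4 = 1^4 = 1
n*theta = 4*68° = 272° = 272° (mod 360)
a = 1*cos(272°) = 0.0349
b = 1*sin(272°) = -0.9994

1 cis(272°) = 0.0349 - 0.9994i


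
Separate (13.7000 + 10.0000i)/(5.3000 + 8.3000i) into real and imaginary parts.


Multiply by conjugate: (13.7000 + 10.0000i)(5.3000 - 8.3000i) / (5.3^2 + 8.3^2)
Numerator real = 13.7*5.3 + 10*8.3 = 155.61
Numerator imag = 10*5.3 - 13.7*8.3 = -60.71
Denominator = 96.98
Re(z) = 155.61/96.98 = 1.6046
Im(z) = -60.71/96.98 = -0.6260

Re(z) = 1.6046, Im(z) = -0.6260


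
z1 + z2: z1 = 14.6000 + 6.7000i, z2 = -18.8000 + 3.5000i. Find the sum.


Real: 14.6 - 18.8 = -4.2
Imag: 6.7 + 3.5 = 10.2

-4.2000 + 10.2000i


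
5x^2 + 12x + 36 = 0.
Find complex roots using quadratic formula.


disc = 12^2 - 4*5*36 = 144 - 720 = -576
sqrt(|disc|) = sqrt(576) = 24.0000
Real part = -12/(2*5) = -1.2000
Imag part = 24.0000/(2*5) = 2.4000

-1.2000 ± 2.4000i


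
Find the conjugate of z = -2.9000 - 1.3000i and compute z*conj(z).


z_bar = -2.9000 + 1.3000i
z*z_bar = (-2.9)^2 + (-1.3)^2 = 8.41 + 1.69 = 10.1

z_bar = -2.9000 + 1.3000i, z*z_bar = 10.1


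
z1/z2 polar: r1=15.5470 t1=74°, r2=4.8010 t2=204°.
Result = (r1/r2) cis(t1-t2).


r = 15.5470 / 4.8010 = 3.2383
theta = 74° - 204° = -130° = 230° (mod 360)

3.2383 cis(230°)


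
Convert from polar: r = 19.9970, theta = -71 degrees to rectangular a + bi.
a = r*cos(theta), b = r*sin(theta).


a = 19.9970*cos(-71°) = 19.9970*0.32557 = 6.5104
b = 19.9970*sin(-71°) = 19.9970*(-0.945519) = -18.9075

6.5104 - 18.9075i


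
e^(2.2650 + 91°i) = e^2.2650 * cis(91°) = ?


e^2.2650 = 9.6311
cos(91°) = -0.01745
sin(91°) = 0.99985
Real = 9.6311*(-0.01745) = -0.1681
Imag = 9.6311*0.99985 = 9.6297

-0.1681 + 9.6297i


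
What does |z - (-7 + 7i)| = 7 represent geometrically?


|z - z0| = r is a circle with center z0 and radius r.
Center = (-7, 7), radius = 7

Circle with center (-7, 7) and radius 7


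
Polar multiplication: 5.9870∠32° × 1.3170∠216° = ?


r = 5.9870 * 1.3170 = 7.8849
theta = 32° + 216° = 248° = 248° (mod 360)

7.8849 cis(248°)


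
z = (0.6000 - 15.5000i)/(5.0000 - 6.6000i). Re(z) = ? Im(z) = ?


Multiply by conjugate: (0.6000 - 15.5000i)(5.0000 + 6.6000i) / (5^2 + (-6.6)^2)
Numerator real = 0.6*5 - (15.5)*(-6.6) = 105.3
Numerator imag = -15.5*5 - 0.6*(-6.6) = -73.54
Denominator = 68.56
Re(z) = 105.3/68.56 = 1.5359
Im(z) = -73.54/68.56 = -1.0726

Re(z) = 1.5359, Im(z) = -1.0726


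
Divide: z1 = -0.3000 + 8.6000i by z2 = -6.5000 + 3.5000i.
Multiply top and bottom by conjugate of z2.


Conjugate of z2 = -6.5000 - 3.5000i
Numerator: (-0.3000 + 8.6000i)(-6.5000 - 3.5000i) = 32.0500 - 54.8500i
Denominator: (-6.5)^2 + 3.5^2 = 54.5
Result = (32.0500 - 54.8500i)/54.5

0.5881 - 1.0064i


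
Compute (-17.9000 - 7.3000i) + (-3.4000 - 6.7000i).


Real: -17.9 - 3.4 = -21.3
Imag: -7.3 - 6.7 = -14

-21.3000 - 14.0000i


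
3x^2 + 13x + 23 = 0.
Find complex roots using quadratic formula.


disc = 13^2 - 4*3*23 = 169 - 276 = -107
sqrt(|disc|) = sqrt(107) = 10.3441
Real part = -13/(2*3) = -2.1667
Imag part = 10.3441/(2*3) = 1.7240

-2.1667 ± 1.7240i


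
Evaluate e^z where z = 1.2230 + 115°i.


e^1.2230 = 3.3974
cos(115°) = -0.42262
sin(115°) = 0.9063
Real = 3.3974*(-0.42262) = -1.4358
Imag = 3.3974*0.9063 = 3.0791

-1.4358 + 3.0791i


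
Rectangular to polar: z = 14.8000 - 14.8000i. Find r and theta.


r = sqrt(219.04+219.04) = sqrt(438.08) = 20.9304
theta = atan2(-14.8, 14.8) = -45.0000 degrees

r = 20.9304, theta = -45.0000 degrees


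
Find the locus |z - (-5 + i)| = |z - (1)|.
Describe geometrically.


Equal distances means the locus is the perpendicular bisector of z1 and z2.
Midpoint = ((-5+1)/2, (1+0)/2) = (-2.0000, 0.5000)

Perpendicular bisector through (-2.0000, 0.5000)


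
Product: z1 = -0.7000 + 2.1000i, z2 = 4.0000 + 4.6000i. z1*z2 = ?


Real = -0.7*4 - 2.1*4.6 = -2.8 - 9.66 = -12.46
Imag = -0.7*4.6 + 4*2.1 = -3.22 + 8.4 = 5.18

-12.4600 + 5.1800i


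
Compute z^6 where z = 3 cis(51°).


r^6 = 3^6 = 729
n*theta = 6*51° = 306° = 306° (mod 360)
a = 729*cos(306°) = 428.4954
b = 729*sin(306°) = -589.7734

729 cis(306°) = 428.4954 - 589.7734i


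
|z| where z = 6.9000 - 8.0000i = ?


|z| = sqrt(6.9^2 + (-8)^2) = sqrt(47.61 + 64) = sqrt(111.61) = 10.5646

|z| = 10.5646


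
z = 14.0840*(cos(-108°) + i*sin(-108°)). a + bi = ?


a = 14.0840*cos(-108°) = 14.0840*(-0.30902) = -4.3522
b = 14.0840*sin(-108°) = 14.0840*(-0.95106) = -13.3947

-4.3522 - 13.3947i


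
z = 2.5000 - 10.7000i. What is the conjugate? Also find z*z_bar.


z_bar = 2.5000 + 10.7000i
z*z_bar = 2.5^2 + (-10.7)^2 = 6.25 + 114.49 = 120.74

z_bar = 2.5000 + 10.7000i, z*z_bar = 120.74


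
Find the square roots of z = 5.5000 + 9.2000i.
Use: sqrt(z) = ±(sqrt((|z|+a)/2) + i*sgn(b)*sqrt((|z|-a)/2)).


|z| = sqrt(30.25+84.64) = 10.7187
sqrt((|z|+a)/2) = sqrt((10.7187+5.5)/2) = sqrt(8.1093) = 2.8477
sqrt((|z|-a)/2) = sqrt((10.7187-5.5)/2) = sqrt(2.6093) = 1.6153

±(2.8477 + 1.6153i) i.e. 2.8477 + 1.6153i and -2.8477 - 1.6153i


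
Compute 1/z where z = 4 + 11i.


|z|^2 = 16+121 = 137
1/z = (4 - 11i)/137

1/z = 0.0292 - 0.0803i


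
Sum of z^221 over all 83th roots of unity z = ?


The roots are w_k = w^k with w = e^(2*pi*i/83), and (w^k)^221 = (w^221)^k.
So S = 1 + u + u^2 + ... + u^(82) with u = w^221.
221 = 2*83 + 55, so 221 is not a multiple of 83: u = (w^83)^2 * w^55 = w^55 ≠ 1 (w is a primitive 83th root), while u^83 = (w^83)^221 = 1.
Geometric series: S = (1 - u^83)/(1 - u) = (1 - 1)/(1 - u) = 0

S = 0


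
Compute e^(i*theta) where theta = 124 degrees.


cos(124°) = -0.5592
sin(124°) = 0.8290

e^(i*124°) = -0.5592 + 0.8290i


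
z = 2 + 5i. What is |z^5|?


|z| = sqrt(4+25) = sqrt(29) = 5.3852
|z^5| = |z|^5 = (sqrt(29))^5 = 29^2 * sqrt(29) = 841*sqrt(29)

|z^5| = 841*sqrt(29) ≈ 4528.9236


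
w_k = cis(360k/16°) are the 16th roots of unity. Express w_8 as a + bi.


Angle = 360*8/16 = 180°
a = cos(180°) = -1.0000
b = sin(180°) = 0

-1.0000 + 0i


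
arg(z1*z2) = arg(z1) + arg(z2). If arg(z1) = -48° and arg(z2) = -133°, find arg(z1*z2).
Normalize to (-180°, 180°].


arg(z1*z2) = -48° - 133° = -181°
Normalized to (-180°, 180°]: 179°

179°


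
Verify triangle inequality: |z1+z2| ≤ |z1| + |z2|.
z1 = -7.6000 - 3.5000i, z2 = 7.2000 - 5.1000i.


|z1| = sqrt((-7.6)^2 + (-3.5)^2) = sqrt(70.01) = 8.3672
|z2| = sqrt(7.2^2 + (-5.1)^2) = sqrt(77.85) = 8.8233
z1+z2 = -0.4000 - 8.6000i
|z1+z2| = sqrt(74.12) = 8.6093
|z1|+|z2| = 8.3672 + 8.8233 = 17.1905

|z1+z2| = 8.6093 ≤ |z1|+|z2| = 17.1905 (verified)


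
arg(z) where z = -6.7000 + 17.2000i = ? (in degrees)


Re = -6.7, Im = 17.2
arg = atan2(17.2, -6.7) = 111.2826 degrees

arg(z) = 111.2826 degrees


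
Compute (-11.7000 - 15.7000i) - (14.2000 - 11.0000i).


Real: -11.7 - 14.2 = -25.9
Imag: -15.7 + 11 = -4.7

-25.9000 - 4.7000i


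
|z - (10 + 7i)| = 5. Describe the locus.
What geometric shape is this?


|z - z0| = r is a circle with center z0 and radius r.
Center = (10, 7), radius = 5

Circle with center (10, 7) and radius 5


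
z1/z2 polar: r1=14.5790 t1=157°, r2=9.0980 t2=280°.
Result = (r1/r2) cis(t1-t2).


r = 14.5790 / 9.0980 = 1.6024
theta = 157° - 280° = -123° = 237° (mod 360)

1.6024 cis(237°)


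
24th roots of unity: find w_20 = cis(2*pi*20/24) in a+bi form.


Angle = 360*20/24 = 300°
a = cos(300°) = 0.5000
b = sin(300°) = -0.8660

0.5000 - 0.8660i


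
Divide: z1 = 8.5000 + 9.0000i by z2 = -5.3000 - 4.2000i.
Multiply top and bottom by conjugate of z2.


Conjugate of z2 = -5.3000 + 4.2000i
Numerator: (8.5000 + 9.0000i)(-5.3000 + 4.2000i) = -82.8500 - 12.0000i
Denominator: (-5.3)^2 + (-4.2)^2 = 45.73
Result = (-82.8500 - 12.0000i)/45.73

-1.8117 - 0.2624i


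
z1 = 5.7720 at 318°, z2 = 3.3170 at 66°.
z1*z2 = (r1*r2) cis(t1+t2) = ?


r = 5.7720 * 3.3170 = 19.1457
theta = 318° + 66° = 384° = 24° (mod 360)

19.1457 cis(24°)


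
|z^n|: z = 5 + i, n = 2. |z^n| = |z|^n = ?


|z| = sqrt(25+1) = sqrt(26) = 5.0990
|z^2| = |z|^2 = (sqrt(26))^2 = 26

|z^2| = 26


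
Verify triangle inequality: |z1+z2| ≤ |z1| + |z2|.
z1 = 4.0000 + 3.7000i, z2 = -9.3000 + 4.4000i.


|z1| = sqrt(4^2 + 3.7^2) = sqrt(29.69) = 5.4489
|z2| = sqrt((-9.3)^2 + 4.4^2) = sqrt(105.85) = 10.2883
z1+z2 = -5.3000 + 8.1000i
|z1+z2| = sqrt(93.7) = 9.6799
|z1|+|z2| = 5.4489 + 10.2883 = 15.7372

|z1+z2| = 9.6799 ≤ |z1|+|z2| = 15.7372 (verified)


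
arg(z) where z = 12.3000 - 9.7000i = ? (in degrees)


Re = 12.3, Im = -9.7
arg = atan2(-9.7, 12.3) = -38.2599 degrees

arg(z) = -38.2599 degrees


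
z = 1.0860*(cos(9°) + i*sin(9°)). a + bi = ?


a = 1.0860*cos(9°) = 1.0860*0.9877 = 1.0726
b = 1.0860*sin(9°) = 1.0860*0.1564 = 0.1699

1.0726 + 0.1699i


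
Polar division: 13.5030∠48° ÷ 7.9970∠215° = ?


r = 13.5030 / 7.9970 = 1.6885
theta = 48° - 215° = -167° = 193° (mod 360)

1.6885 cis(193°)


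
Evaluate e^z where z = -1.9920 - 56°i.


e^-1.9920 = 0.1364
cos(-56°) = 0.5592
sin(-56°) = -0.829
Real = 0.1364*0.5592 = 0.0763
Imag = 0.1364*(-0.829) = -0.1131

0.0763 - 0.1131i


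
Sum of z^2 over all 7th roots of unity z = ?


The roots are w_k = w^k with w = e^(2*pi*i/7), and (w^k)^2 = (w^2)^k.
So S = 1 + u + u^2 + ... + u^(6) with u = w^2.
2 = 0*7 + 2, so 2 is not a multiple of 7: u = w^2 ≠ 1 (w is a primitive 7th root), while u^7 = (w^7)^2 = 1.
Geometric series: S = (1 - u^7)/(1 - u) = (1 - 1)/(1 - u) = 0

S = 0


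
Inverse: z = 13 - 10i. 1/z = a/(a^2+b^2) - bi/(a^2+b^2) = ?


|z|^2 = 169+100 = 269
1/z = (13 + 10i)/269

1/z = 0.0483 + 0.0372i


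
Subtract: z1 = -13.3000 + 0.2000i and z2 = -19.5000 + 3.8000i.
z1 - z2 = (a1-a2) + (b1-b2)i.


Real: -13.3 + 19.5 = 6.2
Imag: 0.2 - 3.8 = -3.6

6.2000 - 3.6000i


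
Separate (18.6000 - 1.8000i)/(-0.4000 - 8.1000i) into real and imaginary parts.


Multiply by conjugate: (18.6000 - 1.8000i)(-0.4000 + 8.1000i) / ((-0.4)^2 + (-8.1)^2)
Numerator real = 18.6*(-0.4) - (1.8)*(-8.1) = 7.14
Numerator imag = -1.8*(-0.4) - 18.6*(-8.1) = 151.38
Denominator = 65.77
Re(z) = 7.14/65.77 = 0.1086
Im(z) = 151.38/65.77 = 2.3017

Re(z) = 0.1086, Im(z) = 2.3017


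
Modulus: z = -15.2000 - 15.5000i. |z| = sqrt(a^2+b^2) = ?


|z| = sqrt((-15.2)^2 + (-15.5)^2) = sqrt(231.04 + 240.25) = sqrt(471.29) = 21.7092

|z| = 21.7092


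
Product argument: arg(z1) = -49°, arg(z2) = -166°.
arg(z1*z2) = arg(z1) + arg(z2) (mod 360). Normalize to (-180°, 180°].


arg(z1*z2) = -49° - 166° = -215°
Normalized to (-180°, 180°]: 145°

145°


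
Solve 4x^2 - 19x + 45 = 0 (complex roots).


disc = (-19)^2 - 4*4*45 = 361 - 720 = -359
sqrt(|disc|) = sqrt(359) = 18.9473
Real part = 19/(2*4) = 2.3750
Imag part = 18.9473/(2*4) = 2.3684

2.3750 ± 2.3684i


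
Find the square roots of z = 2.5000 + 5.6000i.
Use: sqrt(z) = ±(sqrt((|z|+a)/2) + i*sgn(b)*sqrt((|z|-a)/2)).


|z| = sqrt(6.25+31.36) = 6.1327
sqrt((|z|+a)/2) = sqrt((6.1327+2.5)/2) = sqrt(4.3163) = 2.0776
sqrt((|z|-a)/2) = sqrt((6.1327-2.5)/2) = sqrt(1.8163) = 1.3477

±(2.0776 + 1.3477i) i.e. 2.0776 + 1.3477i and -2.0776 - 1.3477i


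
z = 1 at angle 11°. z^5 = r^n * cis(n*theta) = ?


r^5 = 1^5 = 1
n*theta = 5*11° = 55° = 55° (mod 360)
a = 1*cos(55°) = 0.5736
b = 1*sin(55°) = 0.8192

1 cis(55°) = 0.5736 + 0.8192i


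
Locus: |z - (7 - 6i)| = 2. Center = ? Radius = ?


|z - z0| = r is a circle with center z0 and radius r.
Center = (7, -6), radius = 2

Circle with center (7, -6) and radius 2


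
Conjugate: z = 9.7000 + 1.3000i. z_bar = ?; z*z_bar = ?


z_bar = 9.7000 - 1.3000i
z*z_bar = 9.7^2 + 1.3^2 = 94.09 + 1.69 = 95.78

z_bar = 9.7000 - 1.3000i, z*z_bar = 95.78


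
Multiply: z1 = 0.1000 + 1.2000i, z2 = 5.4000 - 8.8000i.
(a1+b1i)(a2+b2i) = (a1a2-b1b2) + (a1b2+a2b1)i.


Real = 0.1*5.4 - 1.2*(-8.8) = 0.54 - (-10.56) = 11.1
Imag = 0.1*(-8.8) + 5.4*1.2 = -0.88 + 6.48 = 5.6

11.1000 + 5.6000i


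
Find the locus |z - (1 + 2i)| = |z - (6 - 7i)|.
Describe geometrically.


Equal distances means the locus is the perpendicular bisector of z1 and z2.
Midpoint = ((1+6)/2, (2+(-7))/2) = (3.5000, -2.5000)

Perpendicular bisector through (3.5000, -2.5000)


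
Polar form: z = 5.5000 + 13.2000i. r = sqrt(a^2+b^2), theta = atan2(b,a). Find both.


r = sqrt(30.25+174.24) = sqrt(204.49) = 14.3000
theta = atan2(13.2, 5.5) = 67.3801 degrees

r = 14.3000, theta = 67.3801 degrees


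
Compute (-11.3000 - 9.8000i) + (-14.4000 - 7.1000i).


Real: -11.3 - 14.4 = -25.7
Imag: -9.8 - 7.1 = -16.9

-25.7000 - 16.9000i


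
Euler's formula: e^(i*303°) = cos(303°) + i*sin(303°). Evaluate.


cos(303°) = 0.5446
sin(303°) = -0.8387

e^(i*303°) = 0.5446 - 0.8387i


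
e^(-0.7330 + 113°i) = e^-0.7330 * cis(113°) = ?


e^-0.7330 = 0.4805
cos(113°) = -0.3907
sin(113°) = 0.9205
Real = 0.4805*(-0.3907) = -0.1877
Imag = 0.4805*0.9205 = 0.4423

-0.1877 + 0.4423i


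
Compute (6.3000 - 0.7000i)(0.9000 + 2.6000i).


Real = 6.3*0.9 - (-0.7)*2.6 = 5.67 - (-1.82) = 7.49
Imag = 6.3*2.6 + 0.9*(-0.7) = 16.38 - (0.63) = 15.75

7.4900 + 15.7500i


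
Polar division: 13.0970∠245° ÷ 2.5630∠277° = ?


r = 13.0970 / 2.5630 = 5.1100
theta = 245° - 277° = -32° = 328° (mod 360)

5.1100 cis(328°)


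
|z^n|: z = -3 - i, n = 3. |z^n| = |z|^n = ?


|z| = sqrt(9+1) = sqrt(10) = 3.1623
|z^3| = |z|^3 = (sqrt(10))^3 = 10*sqrt(10)

|z^3| = 10*sqrt(10) ≈ 31.6228


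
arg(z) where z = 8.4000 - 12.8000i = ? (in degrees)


Re = 8.4, Im = -12.8
arg = atan2(-12.8, 8.4) = -56.7251 degrees

arg(z) = -56.7251 degrees


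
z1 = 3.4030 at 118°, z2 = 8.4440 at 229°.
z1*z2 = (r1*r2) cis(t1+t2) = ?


r = 3.4030 * 8.4440 = 28.7349
theta = 118° + 229° = 347° = 347° (mod 360)

28.7349 cis(347°)


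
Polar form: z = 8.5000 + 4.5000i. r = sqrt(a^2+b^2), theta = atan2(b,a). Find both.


r = sqrt(72.25+20.25) = sqrt(92.5) = 9.6177
theta = atan2(4.5, 8.5) = 27.8973 degrees

r = 9.6177, theta = 27.8973 degrees


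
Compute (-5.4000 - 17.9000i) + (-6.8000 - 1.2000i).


Real: -5.4 - 6.8 = -12.2
Imag: -17.9 - 1.2 = -19.1

-12.2000 - 19.1000i


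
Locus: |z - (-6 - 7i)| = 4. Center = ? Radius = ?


|z - z0| = r is a circle with center z0 and radius r.
Center = (-6, -7), radius = 4

Circle with center (-6, -7) and radius 4


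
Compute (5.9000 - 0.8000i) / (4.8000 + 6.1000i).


Conjugate of z2 = 4.8000 - 6.1000i
Numerator: (5.9000 - 0.8000i)(4.8000 - 6.1000i) = 23.4400 - 39.8300i
Denominator: 4.8^2 + 6.1^2 = 60.25
Result = (23.4400 - 39.8300i)/60.25

0.3890 - 0.6611i


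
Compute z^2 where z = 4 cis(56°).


r^2 = 4^2 = 16
n*theta = 2*56° = 112° = 112° (mod 360)
a = 16*cos(112°) = -5.9937
b = 16*sin(112°) = 14.8349

16 cis(112°) = -5.9937 + 14.8349i


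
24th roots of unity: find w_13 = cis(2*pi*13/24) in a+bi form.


Angle = 360*13/24 = 195°
a = cos(195°) = -0.9659
b = sin(195°) = -0.2588

-0.9659 - 0.2588i


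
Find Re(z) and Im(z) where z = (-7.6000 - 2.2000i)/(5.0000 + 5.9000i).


Multiply by conjugate: (-7.6000 - 2.2000i)(5.0000 - 5.9000i) / (5^2 + 5.9^2)
Numerator real = -7.6*5 - (2.2)*5.9 = -50.98
Numerator imag = -2.2*5 - (-7.6)*5.9 = 33.84
Denominator = 59.81
Re(z) = -50.98/59.81 = -0.8524
Im(z) = 33.84/59.81 = 0.5658

Re(z) = -0.8524, Im(z) = 0.5658


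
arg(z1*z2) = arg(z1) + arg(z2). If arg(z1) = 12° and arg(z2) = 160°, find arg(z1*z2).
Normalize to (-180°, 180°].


arg(z1*z2) = 12° + 160° = 172°
Normalized to (-180°, 180°]: 172°

172°


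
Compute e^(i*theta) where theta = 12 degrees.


cos(12°) = 0.9781
sin(12°) = 0.2079

e^(i*12°) = 0.9781 + 0.2079i


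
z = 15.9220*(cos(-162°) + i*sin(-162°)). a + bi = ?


a = 15.9220*cos(-162°) = 15.9220*(-0.951057) = -15.1427
b = 15.9220*sin(-162°) = 15.9220*(-0.30902) = -4.9202

-15.1427 - 4.9202i


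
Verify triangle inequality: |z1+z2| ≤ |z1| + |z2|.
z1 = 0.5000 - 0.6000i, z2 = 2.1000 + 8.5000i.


|z1| = sqrt(0.5^2 + (-0.6)^2) = sqrt(0.61) = 0.7810
|z2| = sqrt(2.1^2 + 8.5^2) = sqrt(76.66) = 8.7556
z1+z2 = 2.6000 + 7.9000i
|z1+z2| = sqrt(69.17) = 8.3169
|z1|+|z2| = 0.7810 + 8.7556 = 9.5366

|z1+z2| = 8.3169 ≤ |z1|+|z2| = 9.5366 (verified)


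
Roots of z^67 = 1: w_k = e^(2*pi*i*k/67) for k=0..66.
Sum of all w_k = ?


The sum of all 67th roots of unity is 0.
Geometric series: (1 - w^67)/(1 - w) = (1-1)/(1-w) = 0 since w^67 = 1, w ≠ 1.
Alternatively: coefficient of z^66 in z^67 - 1 is 0.

0


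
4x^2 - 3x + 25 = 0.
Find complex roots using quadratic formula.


disc = (-3)^2 - 4*4*25 = 9 - 400 = -391
sqrt(|disc|) = sqrt(391) = 19.7737
Real part = 3/(2*4) = 0.3750
Imag part = 19.7737/(2*4) = 2.4717

0.3750 ± 2.4717i


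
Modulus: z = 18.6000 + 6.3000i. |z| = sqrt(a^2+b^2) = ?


|z| = sqrt(18.6^2 + 6.3^2) = sqrt(345.96 + 39.69) = sqrt(385.65) = 19.6380

|z| = 19.6380


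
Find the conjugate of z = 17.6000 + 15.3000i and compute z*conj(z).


z_bar = 17.6000 - 15.3000i
z*z_bar = 17.6^2 + 15.3^2 = 309.76 + 234.09 = 543.85

z_bar = 17.6000 - 15.3000i, z*z_bar = 543.85


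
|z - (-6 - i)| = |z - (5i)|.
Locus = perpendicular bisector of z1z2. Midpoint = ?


Equal distances means the locus is the perpendicular bisector of z1 and z2.
Midpoint = ((-6+0)/2, (-1+5)/2) = (-3.0000, 2.0000)

Perpendicular bisector through (-3.0000, 2.0000)


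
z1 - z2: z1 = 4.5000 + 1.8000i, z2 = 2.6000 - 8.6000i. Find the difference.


Real: 4.5 - 2.6 = 1.9
Imag: 1.8 + 8.6 = 10.4

1.9000 + 10.4000i


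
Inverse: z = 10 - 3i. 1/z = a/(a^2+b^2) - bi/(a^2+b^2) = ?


|z|^2 = 100+9 = 109
1/z = (10 + 3i)/109

1/z = 0.0917 + 0.0275i


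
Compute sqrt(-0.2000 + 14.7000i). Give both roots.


|z| = sqrt(0.04+216.09) = 14.7014
sqrt((|z|+a)/2) = sqrt((14.7014+(-0.2))/2) = sqrt(7.2507) = 2.6927
sqrt((|z|-a)/2) = sqrt((14.7014-(-0.2))/2) = sqrt(7.4507) = 2.7296

±(2.6927 + 2.7296i) i.e. 2.6927 + 2.7296i and -2.6927 - 2.7296i


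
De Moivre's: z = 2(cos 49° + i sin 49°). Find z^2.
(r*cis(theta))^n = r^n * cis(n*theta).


r^2 = 2^2 = 4
n*theta = 2*49° = 98° = 98° (mod 360)
a = 4*cos(98°) = -0.5567
b = 4*sin(98°) = 3.9611

4 cis(98°) = -0.5567 + 3.9611i


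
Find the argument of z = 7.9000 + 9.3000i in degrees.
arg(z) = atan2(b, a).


Re = 7.9, Im = 9.3
arg = atan2(9.3, 7.9) = 49.6534 degrees

arg(z) = 49.6534 degrees


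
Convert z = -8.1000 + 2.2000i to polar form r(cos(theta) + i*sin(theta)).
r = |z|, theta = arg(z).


r = sqrt(65.61+4.84) = sqrt(70.45) = 8.3934
theta = atan2(2.2, -8.1) = 164.8048 degrees

r = 8.3934, theta = 164.8048 degrees


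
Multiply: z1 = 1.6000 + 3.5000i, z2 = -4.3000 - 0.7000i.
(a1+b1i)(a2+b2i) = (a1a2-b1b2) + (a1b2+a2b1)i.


Real = 1.6*(-4.3) - 3.5*(-0.7) = -6.88 - (-2.45) = -4.43
Imag = 1.6*(-0.7) - (4.3)*3.5 = -1.12 - (15.05) = -16.17

-4.4300 - 16.1700i


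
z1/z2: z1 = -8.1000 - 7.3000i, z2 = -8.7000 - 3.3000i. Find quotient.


Conjugate of z2 = -8.7000 + 3.3000i
Numerator: (-8.1000 - 7.3000i)(-8.7000 + 3.3000i) = 94.5600 + 36.7800i
Denominator: (-8.7)^2 + (-3.3)^2 = 86.58
Result = (94.5600 + 36.7800i)/86.58

1.0922 + 0.4248i


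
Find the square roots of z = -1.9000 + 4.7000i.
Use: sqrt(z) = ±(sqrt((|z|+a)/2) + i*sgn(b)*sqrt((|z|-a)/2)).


|z| = sqrt(3.61+22.09) = 5.0695
sqrt((|z|+a)/2) = sqrt((5.0695+(-1.9))/2) = sqrt(1.5848) = 1.2589
sqrt((|z|-a)/2) = sqrt((5.0695-(-1.9))/2) = sqrt(3.4848) = 1.8668

±(1.2589 + 1.8668i) i.e. 1.2589 + 1.8668i and -1.2589 - 1.8668i


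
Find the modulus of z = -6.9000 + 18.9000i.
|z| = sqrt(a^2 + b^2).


|z| = sqrt((-6.9)^2 + 18.9^2) = sqrt(47.61 + 357.21) = sqrt(404.82) = 20.1201

|z| = 20.1201


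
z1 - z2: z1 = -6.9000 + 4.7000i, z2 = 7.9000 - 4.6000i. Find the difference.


Real: -6.9 - 7.9 = -14.8
Imag: 4.7 + 4.6 = 9.3

-14.8000 + 9.3000i


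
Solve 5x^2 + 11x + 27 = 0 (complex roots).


disc = 11^2 - 4*5*27 = 121 - 540 = -419
sqrt(|disc|) = sqrt(419) = 20.4695
Real part = -11/(2*5) = -1.1000
Imag part = 20.4695/(2*5) = 2.0469

-1.1000 ± 2.0469i


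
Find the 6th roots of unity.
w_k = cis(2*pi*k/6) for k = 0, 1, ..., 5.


The 6th roots of unity are cis(360k/6°) for k=0..5
Angle step = 360/6 = 60°
Primitive root: cis(60°)
Primitive root = 0.5000 + 0.8660i

6 roots at angles: 0°, 60°, 120°, 180°, 240°, 300°


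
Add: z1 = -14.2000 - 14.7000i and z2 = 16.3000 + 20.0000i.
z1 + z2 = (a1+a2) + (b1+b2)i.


Real: -14.2 + 16.3 = 2.1
Imag: -14.7 + 20 = 5.3

2.1000 + 5.3000i


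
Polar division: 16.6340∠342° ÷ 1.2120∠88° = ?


r = 16.6340 / 1.2120 = 13.7244
theta = 342° - 88° = 254° = 254° (mod 360)

13.7244 cis(254°)


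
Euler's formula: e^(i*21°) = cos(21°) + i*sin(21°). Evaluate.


cos(21°) = 0.9336
sin(21°) = 0.3584

e^(i*21°) = 0.9336 + 0.3584i


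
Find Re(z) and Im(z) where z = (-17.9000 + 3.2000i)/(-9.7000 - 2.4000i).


Multiply by conjugate: (-17.9000 + 3.2000i)(-9.7000 + 2.4000i) / ((-9.7)^2 + (-2.4)^2)
Numerator real = -17.9*(-9.7) + 3.2*(-2.4) = 165.95
Numerator imag = 3.2*(-9.7) - (-17.9)*(-2.4) = -74
Denominator = 99.85
Re(z) = 165.95/99.85 = 1.6620
Im(z) = -74/99.85 = -0.7411

Re(z) = 1.6620, Im(z) = -0.7411


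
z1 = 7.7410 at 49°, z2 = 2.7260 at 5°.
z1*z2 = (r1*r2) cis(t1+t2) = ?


r = 7.7410 * 2.7260 = 21.1020
theta = 49° + 5° = 54° = 54° (mod 360)

21.1020 cis(54°)


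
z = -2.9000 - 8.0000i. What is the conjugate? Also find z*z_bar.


z_bar = -2.9000 + 8.0000i
z*z_bar = (-2.9)^2 + (-8)^2 = 8.41 + 64 = 72.41

z_bar = -2.9000 + 8.0000i, z*z_bar = 72.41


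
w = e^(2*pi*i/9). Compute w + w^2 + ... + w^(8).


With w = e^(2*pi*i/9), all 9 of the 9th roots of unity w^0 = 1, w, ..., w^(8) sum to 0: 1 + w + ... + w^(8) = (1 - w^9)/(1 - w) = 0 since w^9 = 1, w ≠ 1.
Removing the root 1: w + w^2 + ... + w^(8) = 0 - 1 = -1

Sum = -1


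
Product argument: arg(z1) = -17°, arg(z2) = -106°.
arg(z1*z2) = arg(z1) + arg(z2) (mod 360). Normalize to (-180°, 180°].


arg(z1*z2) = -17° - 106° = -123°
Normalized to (-180°, 180°]: -123°

-123°


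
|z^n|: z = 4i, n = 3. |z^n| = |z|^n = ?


|z| = sqrt(0+16) = sqrt(16) = 4
|z^3| = |z|^3 = 4^3 = 64

|z^3| = 64


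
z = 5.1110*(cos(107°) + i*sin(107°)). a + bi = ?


a = 5.1110*cos(107°) = 5.1110*(-0.29237) = -1.4943
b = 5.1110*sin(107°) = 5.1110*0.956305 = 4.8877

-1.4943 + 4.8877i


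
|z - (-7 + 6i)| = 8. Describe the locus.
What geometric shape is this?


|z - z0| = r is a circle with center z0 and radius r.
Center = (-7, 6), radius = 8

Circle with center (-7, 6) and radius 8


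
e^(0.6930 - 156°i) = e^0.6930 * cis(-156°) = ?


e^0.6930 = 1.9997
cos(-156°) = -0.91355
sin(-156°) = -0.40674
Real = 1.9997*(-0.91355) = -1.8268
Imag = 1.9997*(-0.40674) = -0.8134

-1.8268 - 0.8134i


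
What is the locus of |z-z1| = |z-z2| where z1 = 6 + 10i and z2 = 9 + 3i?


Equal distances means the locus is the perpendicular bisector of z1 and z2.
Midpoint = ((6+9)/2, (10+3)/2) = (7.5000, 6.5000)

Perpendicular bisector through (7.5000, 6.5000)


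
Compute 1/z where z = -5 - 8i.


|z|^2 = 25+64 = 89
1/z = (-5 + 8i)/89

1/z = -0.0562 + 0.0899i


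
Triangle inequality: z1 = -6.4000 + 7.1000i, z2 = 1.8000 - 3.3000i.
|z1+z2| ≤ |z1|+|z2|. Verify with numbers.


|z1| = sqrt((-6.4)^2 + 7.1^2) = sqrt(91.37) = 9.5588
|z2| = sqrt(1.8^2 + (-3.3)^2) = sqrt(14.13) = 3.7590
z1+z2 = -4.6000 + 3.8000i
|z1+z2| = sqrt(35.6) = 5.9666
|z1|+|z2| = 9.5588 + 3.7590 = 13.3178

|z1+z2| = 5.9666 ≤ |z1|+|z2| = 13.3178 (verified)


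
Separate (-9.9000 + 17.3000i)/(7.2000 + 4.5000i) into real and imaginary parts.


Multiply by conjugate: (-9.9000 + 17.3000i)(7.2000 - 4.5000i) / (7.2^2 + 4.5^2)
Numerator real = -9.9*7.2 + 17.3*4.5 = 6.57
Numerator imag = 17.3*7.2 - (-9.9)*4.5 = 169.11
Denominator = 72.09
Re(z) = 6.57/72.09 = 0.0911
Im(z) = 169.11/72.09 = 2.3458

Re(z) = 0.0911, Im(z) = 2.3458


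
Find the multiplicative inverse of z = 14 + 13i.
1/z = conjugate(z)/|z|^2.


|z|^2 = 196+169 = 365
1/z = (14 - 13i)/365

1/z = 0.0384 - 0.0356i


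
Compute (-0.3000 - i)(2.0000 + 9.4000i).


Real = -0.3*2 - (-1)*9.4 = -0.6 - (-9.4) = 8.8
Imag = -0.3*9.4 + 2*(-1) = -2.82 - (2) = -4.82

8.8000 - 4.8200i


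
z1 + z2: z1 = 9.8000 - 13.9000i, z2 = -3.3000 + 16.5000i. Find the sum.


Real: 9.8 - 3.3 = 6.5
Imag: -13.9 + 16.5 = 2.6

6.5000 + 2.6000i


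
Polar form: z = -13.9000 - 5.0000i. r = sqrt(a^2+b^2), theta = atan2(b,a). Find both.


r = sqrt(193.21+25) = sqrt(218.21) = 14.7719
theta = atan2(-5, -13.9) = -160.2157 degrees

r = 14.7719, theta = -160.2157 degrees


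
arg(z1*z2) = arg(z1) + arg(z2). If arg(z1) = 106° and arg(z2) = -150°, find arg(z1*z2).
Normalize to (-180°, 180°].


arg(z1*z2) = 106° - 150° = -44°
Normalized to (-180°, 180°]: -44°

-44°


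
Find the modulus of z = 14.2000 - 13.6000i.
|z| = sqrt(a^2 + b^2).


|z| = sqrt(14.2^2 + (-13.6)^2) = sqrt(201.64 + 184.96) = sqrt(386.6) = 19.6621

|z| = 19.6621


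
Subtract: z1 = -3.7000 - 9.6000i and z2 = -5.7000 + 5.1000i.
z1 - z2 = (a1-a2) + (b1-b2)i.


Real: -3.7 + 5.7 = 2
Imag: -9.6 - 5.1 = -14.7

2.0000 - 14.7000i


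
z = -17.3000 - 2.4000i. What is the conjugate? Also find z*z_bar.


z_bar = -17.3000 + 2.4000i
z*z_bar = (-17.3)^2 + (-2.4)^2 = 299.29 + 5.76 = 305.05

z_bar = -17.3000 + 2.4000i, z*z_bar = 305.05


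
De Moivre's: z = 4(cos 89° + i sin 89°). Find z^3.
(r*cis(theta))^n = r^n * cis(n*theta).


r^3 = 4^3 = 64
n*theta = 3*89° = 267° = 267° (mod 360)
a = 64*cos(267°) = -3.3495
b = 64*sin(267°) = -63.9123

64 cis(267°) = -3.3495 - 63.9123i
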